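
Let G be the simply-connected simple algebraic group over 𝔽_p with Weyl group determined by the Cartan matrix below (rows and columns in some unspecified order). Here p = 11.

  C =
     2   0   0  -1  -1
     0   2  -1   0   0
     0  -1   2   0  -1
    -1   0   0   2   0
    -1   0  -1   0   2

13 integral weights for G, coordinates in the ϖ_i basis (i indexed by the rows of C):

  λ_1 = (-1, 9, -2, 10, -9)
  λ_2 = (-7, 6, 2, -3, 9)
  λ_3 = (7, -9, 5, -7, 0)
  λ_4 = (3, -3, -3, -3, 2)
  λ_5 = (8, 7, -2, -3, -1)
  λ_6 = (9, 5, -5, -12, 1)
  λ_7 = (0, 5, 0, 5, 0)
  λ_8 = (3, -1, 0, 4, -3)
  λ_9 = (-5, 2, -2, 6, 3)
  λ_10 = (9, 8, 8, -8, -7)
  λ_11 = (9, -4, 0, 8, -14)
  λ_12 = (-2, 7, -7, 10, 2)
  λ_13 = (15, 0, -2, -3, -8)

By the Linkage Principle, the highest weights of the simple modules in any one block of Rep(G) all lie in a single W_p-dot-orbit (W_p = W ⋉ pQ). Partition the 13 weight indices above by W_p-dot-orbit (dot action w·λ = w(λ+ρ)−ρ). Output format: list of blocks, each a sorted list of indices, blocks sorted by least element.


C ↔ A_5 under row/col permutation; |W(A_5)| = 720.

Alcove-folded reps (p=11, 13 weights, presented ϖ-order):

  λ_1 → (1, 0, 0, 1, 8)
  λ_2 → (1, 2, 1, 2, 1)
  λ_3 → (1, 2, 1, 2, 1)
  λ_4 → (1, 2, 1, 2, 1)
  λ_5 → (3, 2, 0, 3, 1)
  λ_6 → (2, 1, 0, 5, 1)
  λ_7 → (1, 2, 1, 2, 1)
  λ_8 → (2, 1, 0, 5, 1)
  λ_9 → (3, 2, 0, 3, 1)
  λ_10 → (3, 2, 0, 3, 1)
  λ_11 → (1, 2, 1, 2, 1)
  λ_12 → (3, 2, 0, 3, 1)
  λ_13 → (3, 2, 0, 3, 1)

4 distinct reps among the 13 weights ⇒ 4 W_11-linkage classes:

[[1], [2, 3, 4, 7, 11], [5, 9, 10, 12, 13], [6, 8]]


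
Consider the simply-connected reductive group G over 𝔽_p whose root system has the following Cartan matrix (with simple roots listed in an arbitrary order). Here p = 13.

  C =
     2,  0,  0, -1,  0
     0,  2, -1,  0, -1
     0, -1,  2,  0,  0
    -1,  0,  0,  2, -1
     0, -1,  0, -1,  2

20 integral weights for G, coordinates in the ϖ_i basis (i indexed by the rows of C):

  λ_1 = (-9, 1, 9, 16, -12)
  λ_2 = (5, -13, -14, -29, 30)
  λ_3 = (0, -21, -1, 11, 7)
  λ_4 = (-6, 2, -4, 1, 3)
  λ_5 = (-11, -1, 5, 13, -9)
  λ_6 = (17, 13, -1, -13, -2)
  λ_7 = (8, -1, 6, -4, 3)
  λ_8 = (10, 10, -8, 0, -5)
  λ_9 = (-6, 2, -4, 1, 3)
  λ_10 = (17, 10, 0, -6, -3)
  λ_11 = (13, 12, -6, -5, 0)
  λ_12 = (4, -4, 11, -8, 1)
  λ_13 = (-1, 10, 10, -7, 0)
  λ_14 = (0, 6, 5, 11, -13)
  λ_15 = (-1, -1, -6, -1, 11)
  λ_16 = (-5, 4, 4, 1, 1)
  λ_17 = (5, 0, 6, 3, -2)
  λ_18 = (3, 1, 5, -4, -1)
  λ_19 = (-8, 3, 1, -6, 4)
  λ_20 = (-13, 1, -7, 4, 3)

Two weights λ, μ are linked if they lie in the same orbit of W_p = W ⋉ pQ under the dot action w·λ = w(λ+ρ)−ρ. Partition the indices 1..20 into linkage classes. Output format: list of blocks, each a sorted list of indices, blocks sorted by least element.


Dynkin diagram of C (from the 8 off-diagonal −1 entries): A_5.

λ_j+ρ reflected into Ā_13 (⟨·,θ^∨⟩≤13); 5-tuples as given:

  λ_1 → (1, 5, 4, 2, 0);  λ_2 → (2, 0, 3, 3, 1);  λ_3 → (0, 5, 0, 0, 7);  λ_4 → (2, 0, 3, 3, 1);  λ_5 → (5, 2, 1, 0, 4);  λ_6 → (0, 5, 0, 0, 7);  λ_7 → (2, 0, 3, 3, 1);  λ_8 → (2, 0, 1, 3, 1);  λ_9 → (2, 0, 3, 3, 1);  λ_10 → (1, 5, 4, 2, 0);  λ_11 → (1, 1, 5, 0, 2);  λ_12 → (1, 5, 4, 2, 0);  λ_13 → (5, 2, 1, 0, 4);  λ_14 → (0, 5, 0, 0, 7);  λ_15 → (0, 5, 0, 0, 7);  λ_16 → (1, 5, 4, 2, 0);  λ_17 → (2, 0, 3, 3, 1);  λ_18 → (1, 1, 5, 0, 2);  λ_19 → (5, 2, 1, 0, 4);  λ_20 → (5, 2, 1, 0, 4)

The 20 indices split into 6 linkage classes (same alcove rep ⇔ same W_13-dot-orbit):

[[1, 10, 12, 16], [2, 4, 7, 9, 17], [3, 6, 14, 15], [5, 13, 19, 20], [8], [11, 18]]


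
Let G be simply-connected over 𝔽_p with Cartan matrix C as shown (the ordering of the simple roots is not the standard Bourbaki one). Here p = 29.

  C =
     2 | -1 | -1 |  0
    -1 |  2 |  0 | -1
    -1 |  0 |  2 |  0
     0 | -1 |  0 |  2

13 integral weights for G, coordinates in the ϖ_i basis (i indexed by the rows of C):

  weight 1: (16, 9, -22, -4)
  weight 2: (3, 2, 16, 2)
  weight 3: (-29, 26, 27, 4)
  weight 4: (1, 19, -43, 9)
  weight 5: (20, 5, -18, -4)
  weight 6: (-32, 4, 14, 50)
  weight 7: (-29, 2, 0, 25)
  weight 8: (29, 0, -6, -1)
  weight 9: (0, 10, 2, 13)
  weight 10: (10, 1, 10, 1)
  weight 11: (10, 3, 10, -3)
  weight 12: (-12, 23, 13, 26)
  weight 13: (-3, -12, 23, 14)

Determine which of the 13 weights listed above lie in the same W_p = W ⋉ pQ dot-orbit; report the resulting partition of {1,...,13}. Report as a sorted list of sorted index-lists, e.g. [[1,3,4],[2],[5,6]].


C ↔ A_4 under row/col permutation; |W(A_4)| = 120.

Folding the 13 weights λ_j+ρ into Ā_29 (reps in the given 4-coord order):

    1: (4, 3, 17, 3)
    2: (4, 3, 17, 3)
    3: (24, 1, 3, 1)
    4: (9, 7, 10, 2)
    5: (4, 3, 17, 3)
    6: (11, 2, 11, 2)
    7: (24, 1, 3, 1)
    8: (24, 1, 3, 1)
    9: (1, 11, 3, 14)
    10: (11, 2, 11, 2)
    11: (11, 2, 11, 2)
    12: (11, 2, 11, 2)
    13: (11, 2, 11, 2)

The 13 indices split into 5 linkage classes (same alcove rep ⇔ same W_29-dot-orbit):

[[1, 2, 5], [3, 7, 8], [4], [6, 10, 11, 12, 13], [9]]


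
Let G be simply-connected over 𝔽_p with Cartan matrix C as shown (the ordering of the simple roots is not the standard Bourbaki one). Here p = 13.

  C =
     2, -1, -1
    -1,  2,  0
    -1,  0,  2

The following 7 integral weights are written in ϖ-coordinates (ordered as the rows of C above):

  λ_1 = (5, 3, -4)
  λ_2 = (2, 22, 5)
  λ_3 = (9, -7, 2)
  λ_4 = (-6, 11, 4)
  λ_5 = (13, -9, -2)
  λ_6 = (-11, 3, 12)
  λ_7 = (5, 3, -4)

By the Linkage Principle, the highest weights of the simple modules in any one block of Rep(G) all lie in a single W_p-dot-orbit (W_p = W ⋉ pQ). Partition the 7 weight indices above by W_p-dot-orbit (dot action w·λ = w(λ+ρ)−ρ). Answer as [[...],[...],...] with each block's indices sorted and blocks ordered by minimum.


Cartan matrix: type A_3 (|W|=24); un-permuting the 3 rows.

Folding the 7 weights λ_j+ρ into Ā_13 (reps in the given 3-coord order):

  1: (3, 4, 3);  2: (4, 6, 3);  3: (4, 6, 3);  4: (5, 7, 0);  5: (5, 7, 0);  6: (4, 6, 3);  7: (3, 4, 3)

3 distinct reps among the 7 weights ⇒ 3 W_13-linkage classes:

[[1, 7], [2, 3, 6], [4, 5]]


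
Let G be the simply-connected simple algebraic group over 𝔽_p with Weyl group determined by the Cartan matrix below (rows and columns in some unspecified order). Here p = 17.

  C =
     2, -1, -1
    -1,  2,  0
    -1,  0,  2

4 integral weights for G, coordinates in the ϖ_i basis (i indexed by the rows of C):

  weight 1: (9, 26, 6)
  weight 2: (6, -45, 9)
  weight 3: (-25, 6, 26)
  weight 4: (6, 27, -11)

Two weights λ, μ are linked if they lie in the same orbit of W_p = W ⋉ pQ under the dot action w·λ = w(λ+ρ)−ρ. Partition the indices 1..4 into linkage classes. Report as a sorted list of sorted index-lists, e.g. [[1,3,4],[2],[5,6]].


Root system A_3: the 3×3 matrix C matches after relabeling.

W_17-reps of the 4 weights in Ā_17 (same 3-coord order as C):

  [1] (0, 7, 7);  [2] (0, 7, 7);  [3] (0, 7, 7);  [4] (7, 1, 3)

Linkage partition of the 4 weights (2 classes, p=17):

[[1, 2, 3], [4]]


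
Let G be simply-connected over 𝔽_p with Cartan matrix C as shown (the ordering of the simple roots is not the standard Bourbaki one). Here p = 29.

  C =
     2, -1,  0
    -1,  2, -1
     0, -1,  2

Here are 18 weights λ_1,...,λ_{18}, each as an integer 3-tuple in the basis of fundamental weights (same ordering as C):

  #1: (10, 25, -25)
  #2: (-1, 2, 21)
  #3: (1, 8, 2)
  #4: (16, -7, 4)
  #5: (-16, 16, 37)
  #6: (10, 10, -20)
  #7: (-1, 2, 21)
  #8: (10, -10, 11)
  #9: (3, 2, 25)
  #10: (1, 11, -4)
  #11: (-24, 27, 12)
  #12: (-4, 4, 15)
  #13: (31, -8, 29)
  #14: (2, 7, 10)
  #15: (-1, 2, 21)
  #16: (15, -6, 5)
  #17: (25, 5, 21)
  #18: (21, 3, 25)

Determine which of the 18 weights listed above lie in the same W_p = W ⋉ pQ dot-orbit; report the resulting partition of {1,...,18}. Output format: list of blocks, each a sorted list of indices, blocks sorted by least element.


Type A_3, rank 3, |W|=24; reorder rows/cols to standard.

W_29-reps of the 18 weights in Ā_29 (same 3-coord order as C):

  1: (3, 2, 16)
  2: (0, 3, 22)
  3: (2, 9, 3)
  4: (11, 5, 1)
  5: (2, 9, 3)
  6: (3, 8, 11)
  7: (0, 3, 22)
  8: (2, 9, 3)
  9: (0, 3, 22)
  10: (2, 9, 3)
  11: (11, 5, 1)
  12: (3, 2, 16)
  13: (1, 3, 3)
  14: (3, 8, 11)
  15: (0, 3, 22)
  16: (11, 5, 1)
  17: (1, 3, 3)
  18: (1, 3, 3)

6 distinct reps among the 18 weights ⇒ 6 W_29-linkage classes:

[[1, 12], [2, 7, 9, 15], [3, 5, 8, 10], [4, 11, 16], [6, 14], [13, 17, 18]]


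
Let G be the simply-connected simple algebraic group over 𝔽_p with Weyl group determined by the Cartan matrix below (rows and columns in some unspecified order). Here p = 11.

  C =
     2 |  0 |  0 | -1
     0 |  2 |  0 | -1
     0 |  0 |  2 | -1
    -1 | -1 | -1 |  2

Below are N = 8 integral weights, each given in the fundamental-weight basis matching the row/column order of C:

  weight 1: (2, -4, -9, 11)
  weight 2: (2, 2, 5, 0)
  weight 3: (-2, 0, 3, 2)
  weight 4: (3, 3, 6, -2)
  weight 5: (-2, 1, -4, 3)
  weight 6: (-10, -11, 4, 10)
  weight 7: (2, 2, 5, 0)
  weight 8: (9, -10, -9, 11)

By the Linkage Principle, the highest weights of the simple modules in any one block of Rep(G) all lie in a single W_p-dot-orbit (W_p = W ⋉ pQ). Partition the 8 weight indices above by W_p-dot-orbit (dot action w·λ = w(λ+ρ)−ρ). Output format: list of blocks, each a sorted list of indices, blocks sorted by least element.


Root system D_4: the 4×4 matrix C matches after relabeling.

Ā_11 reps of the 8 weights (D_4, coords as presented):

    1: (1, 1, 4, 2)
    2: (1, 1, 4, 2)
    3: (1, 1, 4, 2)
    4: (1, 1, 4, 2)
    5: (1, 2, 3, 0)
    6: (1, 2, 3, 0)
    7: (1, 1, 4, 2)
    8: (1, 2, 3, 0)

The 8 indices split into 2 linkage classes (same alcove rep ⇔ same W_11-dot-orbit):

[[1, 2, 3, 4, 7], [5, 6, 8]]


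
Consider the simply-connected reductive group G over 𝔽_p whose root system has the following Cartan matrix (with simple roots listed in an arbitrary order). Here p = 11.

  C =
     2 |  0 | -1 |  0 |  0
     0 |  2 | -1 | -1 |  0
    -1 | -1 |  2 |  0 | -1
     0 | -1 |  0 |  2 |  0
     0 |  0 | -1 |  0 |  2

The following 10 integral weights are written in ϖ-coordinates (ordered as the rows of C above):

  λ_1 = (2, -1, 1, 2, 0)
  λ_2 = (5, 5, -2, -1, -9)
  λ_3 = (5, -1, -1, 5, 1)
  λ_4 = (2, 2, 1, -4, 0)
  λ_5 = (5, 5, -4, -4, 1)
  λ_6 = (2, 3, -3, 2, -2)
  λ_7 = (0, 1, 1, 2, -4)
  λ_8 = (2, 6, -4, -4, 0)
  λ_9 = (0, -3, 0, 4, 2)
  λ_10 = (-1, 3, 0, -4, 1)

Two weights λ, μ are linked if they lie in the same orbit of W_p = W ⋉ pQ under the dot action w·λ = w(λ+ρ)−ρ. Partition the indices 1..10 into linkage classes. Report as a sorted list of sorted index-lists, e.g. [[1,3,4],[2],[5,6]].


Type D_5, rank 5, |W|=1920; reorder rows/cols to standard.

λ_j+ρ reflected into Ā_11 (⟨·,θ^∨⟩≤11); 5-tuples as given:

  λ_1 → (3, 0, 2, 3, 1);  λ_2 → (3, 0, 2, 3, 1);  λ_3 → (3, 0, 2, 3, 1);  λ_4 → (3, 0, 2, 3, 1);  λ_5 → (3, 0, 2, 3, 1);  λ_6 → (0, 1, 1, 3, 2);  λ_7 → (0, 1, 1, 3, 2);  λ_8 → (0, 1, 1, 3, 2);  λ_9 → (0, 1, 1, 3, 2);  λ_10 → (0, 1, 1, 3, 2)

Partition of {1..10} into 2 W_11-dot-orbits:

[[1, 2, 3, 4, 5], [6, 7, 8, 9, 10]]


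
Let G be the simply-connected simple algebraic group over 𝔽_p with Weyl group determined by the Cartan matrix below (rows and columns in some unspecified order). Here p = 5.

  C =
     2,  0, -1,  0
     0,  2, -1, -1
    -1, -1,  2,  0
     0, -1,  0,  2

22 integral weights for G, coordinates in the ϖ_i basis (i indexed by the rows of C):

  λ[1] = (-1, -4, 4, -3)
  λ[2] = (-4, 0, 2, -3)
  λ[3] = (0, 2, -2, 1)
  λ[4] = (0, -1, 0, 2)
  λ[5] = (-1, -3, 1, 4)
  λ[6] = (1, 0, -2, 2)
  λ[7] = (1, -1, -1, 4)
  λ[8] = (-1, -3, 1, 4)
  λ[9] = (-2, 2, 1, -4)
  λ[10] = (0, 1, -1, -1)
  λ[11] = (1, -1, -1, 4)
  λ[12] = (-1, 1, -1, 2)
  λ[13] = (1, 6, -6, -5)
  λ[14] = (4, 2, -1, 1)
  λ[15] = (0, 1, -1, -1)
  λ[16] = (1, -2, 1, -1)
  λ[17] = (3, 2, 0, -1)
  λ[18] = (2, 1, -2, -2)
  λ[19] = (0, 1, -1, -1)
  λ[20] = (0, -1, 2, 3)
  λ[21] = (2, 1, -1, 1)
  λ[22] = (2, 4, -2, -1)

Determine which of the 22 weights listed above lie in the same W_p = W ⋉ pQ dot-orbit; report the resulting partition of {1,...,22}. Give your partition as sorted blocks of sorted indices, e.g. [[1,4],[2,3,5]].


Dynkin diagram of C (from the 6 off-diagonal −1 entries): A_4.

W_5-reps of the 22 weights in Ā_5 (same 4-coord order as C):

  λ_1+ρ ↦ (0, 2, 0, 3) · λ_2+ρ ↦ (2, 0, 1, 1) · λ_3+ρ ↦ (0, 2, 1, 2) · λ_4+ρ ↦ (1, 0, 1, 3) · λ_5+ρ ↦ (0, 2, 0, 3) · λ_6+ρ ↦ (1, 0, 1, 3) · λ_7+ρ ↦ (0, 0, 0, 3) · λ_8+ρ ↦ (0, 2, 0, 3) · λ_9+ρ ↦ (1, 0, 1, 3) · λ_10+ρ ↦ (1, 2, 0, 0) · λ_11+ρ ↦ (0, 0, 0, 3) · λ_12+ρ ↦ (0, 2, 0, 3) · λ_13+ρ ↦ (1, 2, 0, 0) · λ_14+ρ ↦ (0, 0, 0, 3) · λ_15+ρ ↦ (1, 2, 0, 0) · λ_16+ρ ↦ (2, 0, 1, 1) · λ_17+ρ ↦ (1, 0, 1, 3) · λ_18+ρ ↦ (2, 0, 1, 1) · λ_19+ρ ↦ (1, 2, 0, 0) · λ_20+ρ ↦ (2, 0, 1, 1) · λ_21+ρ ↦ (1, 2, 0, 0) · λ_22+ρ ↦ (0, 2, 1, 2)

Grouping the 22 weights by Ā_5-representative: 6 linkage classes.

[[1, 5, 8, 12], [2, 16, 18, 20], [3, 22], [4, 6, 9, 17], [7, 11, 14], [10, 13, 15, 19, 21]]


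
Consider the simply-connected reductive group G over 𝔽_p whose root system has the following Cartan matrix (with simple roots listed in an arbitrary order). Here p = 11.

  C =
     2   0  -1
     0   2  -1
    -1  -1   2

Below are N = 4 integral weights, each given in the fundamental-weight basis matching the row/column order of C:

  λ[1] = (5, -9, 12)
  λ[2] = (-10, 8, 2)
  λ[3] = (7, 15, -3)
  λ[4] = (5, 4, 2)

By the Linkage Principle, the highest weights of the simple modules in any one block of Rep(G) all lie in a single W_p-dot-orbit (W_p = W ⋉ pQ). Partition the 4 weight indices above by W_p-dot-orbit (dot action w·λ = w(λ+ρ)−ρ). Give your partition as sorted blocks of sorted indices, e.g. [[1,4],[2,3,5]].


Root system A_3: the 3×3 matrix C matches after relabeling.

Alcove-folded reps (p=11, 4 weights, presented ϖ-order):

  1: (2, 0, 3) · 2: (2, 2, 6) · 3: (2, 0, 3) · 4: (3, 2, 3)

Grouping the 4 weights by Ā_11-representative: 3 linkage classes.

[[1, 3], [2], [4]]


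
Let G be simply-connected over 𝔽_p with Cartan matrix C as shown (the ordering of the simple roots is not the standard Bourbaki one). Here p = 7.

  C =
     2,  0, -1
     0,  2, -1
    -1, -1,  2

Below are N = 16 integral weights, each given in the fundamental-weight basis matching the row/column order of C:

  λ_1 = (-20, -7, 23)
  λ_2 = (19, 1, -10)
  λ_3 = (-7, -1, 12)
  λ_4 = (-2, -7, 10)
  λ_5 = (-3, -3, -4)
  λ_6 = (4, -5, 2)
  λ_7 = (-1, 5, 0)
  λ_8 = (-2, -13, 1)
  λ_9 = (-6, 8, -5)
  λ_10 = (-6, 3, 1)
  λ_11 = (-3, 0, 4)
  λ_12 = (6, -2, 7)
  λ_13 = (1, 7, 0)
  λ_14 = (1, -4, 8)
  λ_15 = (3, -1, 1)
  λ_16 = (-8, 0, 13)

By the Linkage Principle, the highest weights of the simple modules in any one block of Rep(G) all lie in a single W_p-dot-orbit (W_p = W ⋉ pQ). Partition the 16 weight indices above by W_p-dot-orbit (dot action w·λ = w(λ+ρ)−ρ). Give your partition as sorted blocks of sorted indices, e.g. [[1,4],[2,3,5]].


C ↔ A_3 under row/col permutation; |W(A_3)| = 24.

Folding the 16 weights λ_j+ρ into Ā_7 (reps in the given 3-coord order):

  [1] (2, 1, 3)
  [2] (4, 0, 2)
  [3] (0, 6, 1)
  [4] (3, 2, 1)
  [5] (2, 2, 3)
  [6] (3, 2, 1)
  [7] (0, 6, 1)
  [8] (2, 1, 3)
  [9] (2, 2, 3)
  [10] (2, 1, 3)
  [11] (2, 1, 3)
  [12] (0, 6, 1)
  [13] (1, 3, 1)
  [14] (2, 1, 3)
  [15] (4, 0, 2)
  [16] (0, 6, 1)

The 16 indices split into 6 linkage classes (same alcove rep ⇔ same W_7-dot-orbit):

[[1, 8, 10, 11, 14], [2, 15], [3, 7, 12, 16], [4, 6], [5, 9], [13]]


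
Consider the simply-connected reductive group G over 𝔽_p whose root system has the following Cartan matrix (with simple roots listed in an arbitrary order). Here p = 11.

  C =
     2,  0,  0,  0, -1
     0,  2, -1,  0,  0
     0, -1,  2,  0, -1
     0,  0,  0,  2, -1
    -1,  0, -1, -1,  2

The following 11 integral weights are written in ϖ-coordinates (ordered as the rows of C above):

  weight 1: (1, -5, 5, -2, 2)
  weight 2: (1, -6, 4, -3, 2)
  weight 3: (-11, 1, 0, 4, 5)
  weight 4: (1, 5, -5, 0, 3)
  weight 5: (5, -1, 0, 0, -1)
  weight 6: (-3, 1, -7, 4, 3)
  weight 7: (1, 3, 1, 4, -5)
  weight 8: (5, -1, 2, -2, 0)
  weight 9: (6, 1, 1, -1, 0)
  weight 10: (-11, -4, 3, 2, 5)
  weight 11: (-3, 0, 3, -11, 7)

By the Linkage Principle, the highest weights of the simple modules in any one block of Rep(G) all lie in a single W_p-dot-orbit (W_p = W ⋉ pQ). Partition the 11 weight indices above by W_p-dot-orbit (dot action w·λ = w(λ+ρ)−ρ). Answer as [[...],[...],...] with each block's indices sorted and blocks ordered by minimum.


Cartan matrix: type D_5 (|W|=1920); un-permuting the 5 rows.

λ_j+ρ reflected into Ā_11 (⟨·,θ^∨⟩≤11); 5-tuples as given:

  1: (2, 2, 2, 1, 0);  2: (2, 5, 0, 2, 1);  3: (6, 0, 1, 1, 0);  4: (2, 2, 2, 1, 0);  5: (6, 0, 1, 1, 0);  6: (2, 2, 2, 1, 0);  7: (2, 2, 2, 1, 0);  8: (6, 0, 1, 1, 0);  9: (6, 0, 1, 1, 0);  10: (6, 0, 1, 1, 0);  11: (2, 1, 1, 6, 0)

Grouping the 11 weights by Ā_11-representative: 4 linkage classes.

[[1, 4, 6, 7], [2], [3, 5, 8, 9, 10], [11]]


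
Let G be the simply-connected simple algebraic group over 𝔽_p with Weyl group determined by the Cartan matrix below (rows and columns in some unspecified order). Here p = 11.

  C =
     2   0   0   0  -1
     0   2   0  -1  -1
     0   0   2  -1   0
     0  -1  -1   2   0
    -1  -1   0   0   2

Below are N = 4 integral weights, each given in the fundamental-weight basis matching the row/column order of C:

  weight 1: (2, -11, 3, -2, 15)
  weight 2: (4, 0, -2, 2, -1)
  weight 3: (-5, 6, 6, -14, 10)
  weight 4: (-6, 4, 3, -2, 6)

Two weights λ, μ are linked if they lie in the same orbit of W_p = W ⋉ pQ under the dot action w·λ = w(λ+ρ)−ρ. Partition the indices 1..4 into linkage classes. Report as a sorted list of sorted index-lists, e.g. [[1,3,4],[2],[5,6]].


Dynkin diagram of C (from the 8 off-diagonal −1 entries): A_5.

Ā_11 reps of the 4 weights (A_5, coords as presented):

  λ_1+ρ ↦ (5, 1, 1, 2, 0) · λ_2+ρ ↦ (5, 1, 1, 2, 0) · λ_3+ρ ↦ (1, 4, 1, 0, 2) · λ_4+ρ ↦ (1, 4, 1, 0, 2)

Partition of {1..4} into 2 W_11-dot-orbits:

[[1, 2], [3, 4]]


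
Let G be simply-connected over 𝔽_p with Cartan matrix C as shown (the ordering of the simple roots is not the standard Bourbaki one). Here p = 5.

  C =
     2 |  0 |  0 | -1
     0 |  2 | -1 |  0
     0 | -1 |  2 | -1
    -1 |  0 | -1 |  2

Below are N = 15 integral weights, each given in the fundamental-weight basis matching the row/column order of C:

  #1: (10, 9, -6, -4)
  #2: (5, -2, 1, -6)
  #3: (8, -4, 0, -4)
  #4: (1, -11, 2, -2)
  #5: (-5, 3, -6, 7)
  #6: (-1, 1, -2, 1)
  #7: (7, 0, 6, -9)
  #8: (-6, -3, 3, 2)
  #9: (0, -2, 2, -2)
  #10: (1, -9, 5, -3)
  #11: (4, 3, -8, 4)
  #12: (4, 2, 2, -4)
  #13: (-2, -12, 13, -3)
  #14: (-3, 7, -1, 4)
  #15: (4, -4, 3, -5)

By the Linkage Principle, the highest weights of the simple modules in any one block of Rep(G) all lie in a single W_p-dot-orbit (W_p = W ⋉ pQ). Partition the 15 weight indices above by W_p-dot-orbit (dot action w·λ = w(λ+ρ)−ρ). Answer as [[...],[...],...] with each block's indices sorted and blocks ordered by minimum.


C ↔ A_4 under row/col permutation; |W(A_4)| = 120.

Folding the 15 weights λ_j+ρ into Ā_5 (reps in the given 4-coord order):

  1: (1, 0, 0, 2);  2: (0, 2, 1, 1);  3: (0, 1, 1, 1);  4: (0, 1, 1, 1);  5: (0, 2, 1, 1);  6: (0, 1, 1, 1);  7: (0, 2, 0, 2);  8: (1, 0, 0, 2);  9: (0, 1, 1, 1);  10: (0, 1, 1, 1);  11: (2, 2, 0, 0);  12: (1, 0, 0, 2);  13: (0, 2, 1, 1);  14: (2, 2, 0, 0);  15: (1, 0, 3, 1)

The 15 indices split into 6 linkage classes (same alcove rep ⇔ same W_5-dot-orbit):

[[1, 8, 12], [2, 5, 13], [3, 4, 6, 9, 10], [7], [11, 14], [15]]


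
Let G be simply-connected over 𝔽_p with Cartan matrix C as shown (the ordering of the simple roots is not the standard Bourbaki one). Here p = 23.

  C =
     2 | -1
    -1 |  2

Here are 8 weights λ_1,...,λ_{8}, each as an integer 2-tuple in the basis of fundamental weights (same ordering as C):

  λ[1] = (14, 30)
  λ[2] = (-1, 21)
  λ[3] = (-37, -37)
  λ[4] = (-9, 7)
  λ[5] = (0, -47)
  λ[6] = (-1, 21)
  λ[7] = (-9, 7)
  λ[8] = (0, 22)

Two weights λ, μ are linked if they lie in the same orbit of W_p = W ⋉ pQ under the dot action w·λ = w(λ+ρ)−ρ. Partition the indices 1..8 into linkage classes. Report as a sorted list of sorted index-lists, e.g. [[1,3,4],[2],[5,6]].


Root system A_2: the 2×2 matrix C matches after relabeling.

Ā_23 reps of the 8 weights (A_2, coords as presented):

  λ_1+ρ ↦ (8, 0);  λ_2+ρ ↦ (0, 22);  λ_3+ρ ↦ (10, 10);  λ_4+ρ ↦ (8, 0);  λ_5+ρ ↦ (0, 22);  λ_6+ρ ↦ (0, 22);  λ_7+ρ ↦ (8, 0);  λ_8+ρ ↦ (0, 22)

Partition of {1..8} into 3 W_23-dot-orbits:

[[1, 4, 7], [2, 5, 6, 8], [3]]


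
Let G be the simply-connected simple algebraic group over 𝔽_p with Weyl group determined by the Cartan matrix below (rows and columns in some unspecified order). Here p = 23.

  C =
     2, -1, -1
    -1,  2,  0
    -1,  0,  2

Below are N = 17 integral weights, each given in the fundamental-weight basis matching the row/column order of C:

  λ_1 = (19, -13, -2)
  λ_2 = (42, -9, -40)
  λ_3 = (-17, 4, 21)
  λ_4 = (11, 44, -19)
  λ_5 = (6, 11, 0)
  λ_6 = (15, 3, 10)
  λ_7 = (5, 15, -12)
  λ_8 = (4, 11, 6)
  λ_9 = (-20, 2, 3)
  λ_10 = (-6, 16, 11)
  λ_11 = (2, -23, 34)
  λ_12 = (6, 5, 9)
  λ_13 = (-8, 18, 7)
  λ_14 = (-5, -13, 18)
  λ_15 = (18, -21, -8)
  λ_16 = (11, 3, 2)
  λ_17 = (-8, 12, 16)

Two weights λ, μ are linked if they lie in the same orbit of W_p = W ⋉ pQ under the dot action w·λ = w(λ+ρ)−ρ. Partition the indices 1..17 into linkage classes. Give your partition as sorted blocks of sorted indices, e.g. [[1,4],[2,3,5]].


C ↔ A_3 under row/col permutation; |W(A_3)| = 24.

Folding the 17 weights λ_j+ρ into Ā_23 (reps in the given 3-coord order):

    λ_1+ρ ↦ (7, 12, 1)
    λ_2+ρ ↦ (12, 4, 3)
    λ_3+ρ ↦ (5, 11, 6)
    λ_4+ρ ↦ (5, 11, 6)
    λ_5+ρ ↦ (7, 12, 1)
    λ_6+ρ ↦ (12, 4, 3)
    λ_7+ρ ↦ (5, 11, 6)
    λ_8+ρ ↦ (5, 11, 6)
    λ_9+ρ ↦ (12, 4, 3)
    λ_10+ρ ↦ (5, 11, 6)
    λ_11+ρ ↦ (7, 12, 1)
    λ_12+ρ ↦ (7, 6, 10)
    λ_13+ρ ↦ (7, 12, 1)
    λ_14+ρ ↦ (12, 4, 3)
    λ_15+ρ ↦ (7, 12, 1)
    λ_16+ρ ↦ (12, 4, 3)
    λ_17+ρ ↦ (7, 6, 10)

4 distinct reps among the 17 weights ⇒ 4 W_23-linkage classes:

[[1, 5, 11, 13, 15], [2, 6, 9, 14, 16], [3, 4, 7, 8, 10], [12, 17]]


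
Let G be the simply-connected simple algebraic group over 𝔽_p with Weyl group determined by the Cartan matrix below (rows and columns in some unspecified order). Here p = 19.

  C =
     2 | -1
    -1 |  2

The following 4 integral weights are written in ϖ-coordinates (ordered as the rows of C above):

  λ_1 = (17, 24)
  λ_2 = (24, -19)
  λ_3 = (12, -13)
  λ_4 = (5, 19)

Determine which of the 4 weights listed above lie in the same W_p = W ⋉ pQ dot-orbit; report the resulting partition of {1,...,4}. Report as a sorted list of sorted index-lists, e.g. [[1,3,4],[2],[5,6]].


Type A_2, rank 2, |W|=6; reorder rows/cols to standard.

λ_j+ρ reflected into Ā_19 (⟨·,θ^∨⟩≤19); 2-tuples as given:

  1: (1, 5);  2: (1, 12);  3: (1, 12);  4: (1, 12)

Linkage partition of the 4 weights (2 classes, p=19):

[[1], [2, 3, 4]]


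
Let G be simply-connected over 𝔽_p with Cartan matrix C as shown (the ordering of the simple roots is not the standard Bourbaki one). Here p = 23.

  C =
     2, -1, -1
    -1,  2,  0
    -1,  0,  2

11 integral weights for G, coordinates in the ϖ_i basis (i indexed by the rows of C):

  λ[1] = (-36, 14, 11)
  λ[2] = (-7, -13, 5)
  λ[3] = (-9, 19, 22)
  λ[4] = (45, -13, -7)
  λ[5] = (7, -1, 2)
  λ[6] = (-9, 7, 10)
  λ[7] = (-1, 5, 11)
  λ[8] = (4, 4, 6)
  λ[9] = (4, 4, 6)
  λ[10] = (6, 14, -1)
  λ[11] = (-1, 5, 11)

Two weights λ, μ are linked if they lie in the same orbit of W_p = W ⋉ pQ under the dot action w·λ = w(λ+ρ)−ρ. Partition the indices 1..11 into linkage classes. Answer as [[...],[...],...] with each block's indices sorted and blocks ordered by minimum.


A_3 Cartan matrix, 3 simple roots permuted; ρ=(1,1,1).

λ_j+ρ reflected into Ā_23 (⟨·,θ^∨⟩≤23); 3-tuples as given:

  λ_1+ρ ↦ (8, 0, 3);  λ_2+ρ ↦ (0, 6, 12);  λ_3+ρ ↦ (8, 0, 3);  λ_4+ρ ↦ (0, 6, 12);  λ_5+ρ ↦ (8, 0, 3);  λ_6+ρ ↦ (8, 0, 3);  λ_7+ρ ↦ (0, 6, 12);  λ_8+ρ ↦ (5, 5, 7);  λ_9+ρ ↦ (5, 5, 7);  λ_10+ρ ↦ (7, 15, 0);  λ_11+ρ ↦ (0, 6, 12)

Grouping the 11 weights by Ā_23-representative: 4 linkage classes.

[[1, 3, 5, 6], [2, 4, 7, 11], [8, 9], [10]]


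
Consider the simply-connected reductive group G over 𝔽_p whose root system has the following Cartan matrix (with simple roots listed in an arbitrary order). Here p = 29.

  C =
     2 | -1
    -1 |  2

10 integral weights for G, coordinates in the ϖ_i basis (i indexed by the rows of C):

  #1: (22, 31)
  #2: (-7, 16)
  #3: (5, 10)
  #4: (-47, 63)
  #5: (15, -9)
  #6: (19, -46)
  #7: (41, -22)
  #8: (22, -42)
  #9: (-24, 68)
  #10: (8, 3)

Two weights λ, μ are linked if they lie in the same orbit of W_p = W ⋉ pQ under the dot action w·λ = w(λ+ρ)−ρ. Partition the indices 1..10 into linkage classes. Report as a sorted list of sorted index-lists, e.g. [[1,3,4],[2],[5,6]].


A_2 Cartan matrix, 2 simple roots permuted; ρ=(1,1).

Alcove-folded reps (p=29, 10 weights, presented ϖ-order):

  λ_1+ρ ↦ (3, 3);  λ_2+ρ ↦ (6, 11);  λ_3+ρ ↦ (6, 11);  λ_4+ρ ↦ (6, 11);  λ_5+ρ ↦ (8, 8);  λ_6+ρ ↦ (9, 4);  λ_7+ρ ↦ (8, 8);  λ_8+ρ ↦ (6, 11);  λ_9+ρ ↦ (6, 11);  λ_10+ρ ↦ (9, 4)

Partition of {1..10} into 4 W_29-dot-orbits:

[[1], [2, 3, 4, 8, 9], [5, 7], [6, 10]]


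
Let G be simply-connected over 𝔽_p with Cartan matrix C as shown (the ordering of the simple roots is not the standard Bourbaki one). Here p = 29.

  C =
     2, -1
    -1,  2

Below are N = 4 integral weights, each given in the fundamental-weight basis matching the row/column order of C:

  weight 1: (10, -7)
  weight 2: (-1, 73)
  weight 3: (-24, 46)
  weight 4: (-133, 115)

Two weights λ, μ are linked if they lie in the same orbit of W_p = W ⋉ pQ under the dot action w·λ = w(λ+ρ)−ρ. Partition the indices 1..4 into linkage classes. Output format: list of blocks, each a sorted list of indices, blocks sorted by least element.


A_2 Cartan matrix, 2 simple roots permuted; ρ=(1,1).

Ā_29 reps of the 4 weights (A_2, coords as presented):

  [1] (5, 6);  [2] (13, 0);  [3] (5, 6);  [4] (13, 0)

Partition of {1..4} into 2 W_29-dot-orbits:

[[1, 3], [2, 4]]


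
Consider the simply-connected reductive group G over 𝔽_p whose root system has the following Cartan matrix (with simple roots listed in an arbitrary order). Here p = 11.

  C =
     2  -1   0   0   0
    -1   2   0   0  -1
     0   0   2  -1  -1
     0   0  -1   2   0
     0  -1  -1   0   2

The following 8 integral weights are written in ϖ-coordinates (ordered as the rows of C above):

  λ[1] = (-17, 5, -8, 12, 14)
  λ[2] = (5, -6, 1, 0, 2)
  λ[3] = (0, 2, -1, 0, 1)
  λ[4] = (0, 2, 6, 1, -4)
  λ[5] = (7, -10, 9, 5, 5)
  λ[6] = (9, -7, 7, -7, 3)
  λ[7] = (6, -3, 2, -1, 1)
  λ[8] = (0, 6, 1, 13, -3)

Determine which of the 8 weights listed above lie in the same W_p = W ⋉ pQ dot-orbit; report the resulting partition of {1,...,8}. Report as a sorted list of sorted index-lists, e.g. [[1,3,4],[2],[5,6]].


Type A_5, rank 5, |W|=720; reorder rows/cols to standard.

W_11-reps of the 8 weights in Ā_11 (same 5-coord order as C):

    λ_1 → (1, 3, 0, 1, 2)
    λ_2 → (1, 3, 0, 1, 2)
    λ_3 → (1, 3, 0, 1, 2)
    λ_4 → (1, 0, 4, 2, 3)
    λ_5 → (1, 3, 0, 1, 2)
    λ_6 → (1, 3, 0, 1, 2)
    λ_7 → (5, 2, 3, 0, 0)
    λ_8 → (5, 2, 3, 0, 0)

These 8 weights hit 3 W_11-dot-orbits; sizes (5, 1, 2):

[[1, 2, 3, 5, 6], [4], [7, 8]]


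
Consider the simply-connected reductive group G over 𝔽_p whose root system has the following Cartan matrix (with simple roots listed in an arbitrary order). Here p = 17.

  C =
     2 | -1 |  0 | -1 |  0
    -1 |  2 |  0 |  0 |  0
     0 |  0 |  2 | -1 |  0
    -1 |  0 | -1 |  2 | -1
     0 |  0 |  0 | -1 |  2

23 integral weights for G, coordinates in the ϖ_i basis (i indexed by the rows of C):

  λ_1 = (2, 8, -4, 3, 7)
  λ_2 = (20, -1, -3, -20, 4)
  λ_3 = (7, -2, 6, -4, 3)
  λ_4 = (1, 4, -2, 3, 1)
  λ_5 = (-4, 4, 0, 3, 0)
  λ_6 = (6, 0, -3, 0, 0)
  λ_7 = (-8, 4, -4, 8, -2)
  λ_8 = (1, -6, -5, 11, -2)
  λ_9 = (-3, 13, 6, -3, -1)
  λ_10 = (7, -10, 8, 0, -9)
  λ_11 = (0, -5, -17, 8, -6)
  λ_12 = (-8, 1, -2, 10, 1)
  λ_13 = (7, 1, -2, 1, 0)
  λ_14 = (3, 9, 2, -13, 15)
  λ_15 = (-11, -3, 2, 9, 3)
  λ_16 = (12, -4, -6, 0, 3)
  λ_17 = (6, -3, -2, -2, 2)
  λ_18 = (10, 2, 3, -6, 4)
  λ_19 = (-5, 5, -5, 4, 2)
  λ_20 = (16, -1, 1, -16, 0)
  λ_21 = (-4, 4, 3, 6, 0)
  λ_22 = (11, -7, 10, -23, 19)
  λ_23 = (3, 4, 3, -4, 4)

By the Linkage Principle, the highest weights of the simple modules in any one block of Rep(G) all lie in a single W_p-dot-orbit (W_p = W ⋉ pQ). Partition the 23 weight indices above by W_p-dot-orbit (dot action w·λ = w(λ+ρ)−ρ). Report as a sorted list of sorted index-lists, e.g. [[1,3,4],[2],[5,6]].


D_5 Cartan matrix, 5 simple roots permuted; ρ=(1,1,1,1,1).

Alcove-folded reps (p=17, 23 weights, presented ϖ-order):

  1: (1, 1, 4, 3, 1) · 2: (0, 10, 1, 2, 2) · 3: (1, 1, 4, 3, 1) · 4: (1, 5, 1, 3, 2) · 5: (3, 2, 1, 1, 1) · 6: (6, 1, 1, 1, 0) · 7: (3, 2, 1, 1, 1) · 8: (1, 1, 4, 3, 1) · 9: (0, 10, 1, 2, 2) · 10: (6, 1, 1, 1, 0) · 11: (1, 5, 1, 3, 2) · 12: (1, 5, 1, 3, 2) · 13: (3, 2, 1, 1, 1) · 14: (1, 1, 4, 3, 1) · 15: (0, 10, 1, 2, 2) · 16: (1, 2, 1, 3, 0) · 17: (3, 2, 1, 1, 1) · 18: (1, 2, 1, 3, 0) · 19: (1, 2, 1, 3, 0) · 20: (0, 10, 1, 2, 2) · 21: (1, 1, 4, 3, 1) · 22: (1, 5, 1, 3, 2) · 23: (1, 5, 1, 3, 2)

The 23 indices split into 6 linkage classes (same alcove rep ⇔ same W_17-dot-orbit):

[[1, 3, 8, 14, 21], [2, 9, 15, 20], [4, 11, 12, 22, 23], [5, 7, 13, 17], [6, 10], [16, 18, 19]]


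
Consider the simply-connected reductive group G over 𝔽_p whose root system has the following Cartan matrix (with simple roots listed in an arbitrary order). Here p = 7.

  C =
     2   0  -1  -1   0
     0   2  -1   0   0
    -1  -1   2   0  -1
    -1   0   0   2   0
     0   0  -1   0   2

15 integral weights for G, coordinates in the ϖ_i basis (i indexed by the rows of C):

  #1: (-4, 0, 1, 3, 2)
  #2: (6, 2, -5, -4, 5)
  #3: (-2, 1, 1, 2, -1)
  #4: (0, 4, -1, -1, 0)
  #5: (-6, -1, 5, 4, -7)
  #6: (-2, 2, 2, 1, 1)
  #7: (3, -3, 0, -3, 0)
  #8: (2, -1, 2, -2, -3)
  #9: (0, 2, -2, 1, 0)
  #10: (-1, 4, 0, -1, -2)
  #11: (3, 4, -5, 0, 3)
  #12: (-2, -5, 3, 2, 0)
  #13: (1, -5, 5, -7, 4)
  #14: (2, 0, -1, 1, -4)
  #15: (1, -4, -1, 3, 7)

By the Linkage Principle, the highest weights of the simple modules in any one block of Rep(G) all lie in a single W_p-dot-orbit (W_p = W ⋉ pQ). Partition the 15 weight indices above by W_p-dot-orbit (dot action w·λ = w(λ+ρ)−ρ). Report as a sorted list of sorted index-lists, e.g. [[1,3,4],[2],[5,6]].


Root system D_5: the 5×5 matrix C matches after relabeling.

Each λ_j+ρ reduced to Ā_7; 5-tuples below use C's row order:

  λ_1+ρ ↦ (0, 0, 1, 1, 2)
  λ_2+ρ ↦ (1, 1, 1, 2, 0)
  λ_3+ρ ↦ (0, 2, 1, 2, 0)
  λ_4+ρ ↦ (0, 5, 0, 0, 1)
  λ_5+ρ ↦ (0, 5, 0, 0, 1)
  λ_6+ρ ↦ (1, 1, 1, 2, 0)
  λ_7+ρ ↦ (1, 1, 1, 2, 0)
  λ_8+ρ ↦ (0, 0, 1, 1, 2)
  λ_9+ρ ↦ (0, 2, 1, 2, 0)
  λ_10+ρ ↦ (0, 5, 0, 0, 1)
  λ_11+ρ ↦ (1, 1, 1, 2, 0)
  λ_12+ρ ↦ (0, 3, 1, 2, 0)
  λ_13+ρ ↦ (1, 1, 1, 2, 0)
  λ_14+ρ ↦ (0, 2, 1, 2, 0)
  λ_15+ρ ↦ (0, 3, 1, 2, 0)

Grouping the 15 weights by Ā_7-representative: 5 linkage classes.

[[1, 8], [2, 6, 7, 11, 13], [3, 9, 14], [4, 5, 10], [12, 15]]


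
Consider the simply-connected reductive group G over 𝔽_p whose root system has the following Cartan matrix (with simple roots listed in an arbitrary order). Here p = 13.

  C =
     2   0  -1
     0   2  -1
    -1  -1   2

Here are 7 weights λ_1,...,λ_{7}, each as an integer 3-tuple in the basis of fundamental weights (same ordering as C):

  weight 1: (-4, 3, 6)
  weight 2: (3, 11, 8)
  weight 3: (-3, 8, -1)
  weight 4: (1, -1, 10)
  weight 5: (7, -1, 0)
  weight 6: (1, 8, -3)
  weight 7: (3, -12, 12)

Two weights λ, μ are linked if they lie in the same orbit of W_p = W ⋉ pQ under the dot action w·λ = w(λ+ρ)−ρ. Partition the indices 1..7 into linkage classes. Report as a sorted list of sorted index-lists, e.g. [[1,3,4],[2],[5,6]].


Type A_3, rank 3, |W|=24; reorder rows/cols to standard.

Each λ_j+ρ reduced to Ā_13; 3-tuples below use C's row order:

  [1] (3, 4, 4) · [2] (8, 0, 1) · [3] (0, 7, 2) · [4] (2, 0, 11) · [5] (8, 0, 1) · [6] (0, 7, 2) · [7] (0, 7, 2)

4 distinct reps among the 7 weights ⇒ 4 W_13-linkage classes:

[[1], [2, 5], [3, 6, 7], [4]]


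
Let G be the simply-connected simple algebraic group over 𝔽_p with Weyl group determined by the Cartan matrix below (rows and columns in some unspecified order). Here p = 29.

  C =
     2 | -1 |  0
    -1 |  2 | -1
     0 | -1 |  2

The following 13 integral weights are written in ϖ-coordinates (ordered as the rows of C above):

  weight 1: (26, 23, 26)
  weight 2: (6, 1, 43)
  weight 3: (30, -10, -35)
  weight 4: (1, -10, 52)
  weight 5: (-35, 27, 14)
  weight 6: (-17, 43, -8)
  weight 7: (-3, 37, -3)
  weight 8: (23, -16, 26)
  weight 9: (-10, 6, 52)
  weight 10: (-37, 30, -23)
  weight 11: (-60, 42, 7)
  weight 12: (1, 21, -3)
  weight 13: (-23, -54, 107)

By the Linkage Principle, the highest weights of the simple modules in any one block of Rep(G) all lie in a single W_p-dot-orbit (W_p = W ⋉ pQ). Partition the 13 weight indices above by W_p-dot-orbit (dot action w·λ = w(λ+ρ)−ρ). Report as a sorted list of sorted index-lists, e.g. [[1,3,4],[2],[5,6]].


C ↔ A_3 under row/col permutation; |W(A_3)| = 24.

W_29-reps of the 13 weights in Ā_29 (same 3-coord order as C):

  1: (2, 20, 2)
  2: (2, 15, 5)
  3: (2, 15, 5)
  4: (2, 15, 5)
  5: (14, 1, 5)
  6: (1, 13, 8)
  7: (2, 20, 2)
  8: (2, 15, 5)
  9: (2, 20, 2)
  10: (2, 20, 2)
  11: (1, 13, 8)
  12: (2, 20, 2)
  13: (3, 5, 17)

5 distinct reps among the 13 weights ⇒ 5 W_29-linkage classes:

[[1, 7, 9, 10, 12], [2, 3, 4, 8], [5], [6, 11], [13]]


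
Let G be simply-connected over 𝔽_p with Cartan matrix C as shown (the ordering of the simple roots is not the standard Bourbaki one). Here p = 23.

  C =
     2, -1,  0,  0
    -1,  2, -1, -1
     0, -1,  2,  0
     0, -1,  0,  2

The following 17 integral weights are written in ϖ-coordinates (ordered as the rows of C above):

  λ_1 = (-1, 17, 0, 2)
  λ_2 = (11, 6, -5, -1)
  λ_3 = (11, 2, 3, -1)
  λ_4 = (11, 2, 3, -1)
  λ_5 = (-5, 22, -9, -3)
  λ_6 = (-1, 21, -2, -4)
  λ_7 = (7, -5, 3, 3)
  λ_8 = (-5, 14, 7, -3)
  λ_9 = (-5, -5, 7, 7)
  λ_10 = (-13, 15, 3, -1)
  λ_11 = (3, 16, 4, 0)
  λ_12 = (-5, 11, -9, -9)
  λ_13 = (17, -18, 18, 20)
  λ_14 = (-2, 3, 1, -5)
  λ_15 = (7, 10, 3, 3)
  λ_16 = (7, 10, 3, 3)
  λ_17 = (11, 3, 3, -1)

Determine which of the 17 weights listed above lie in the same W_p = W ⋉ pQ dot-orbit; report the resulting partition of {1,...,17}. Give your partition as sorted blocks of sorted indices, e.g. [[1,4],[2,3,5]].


Type D_4, rank 4, |W|=192; reorder rows/cols to standard.

W_23-reps of the 17 weights in Ā_23 (same 4-coord order as C):

  [1] (0, 1, 1, 3) · [2] (12, 3, 4, 0) · [3] (12, 3, 4, 0) · [4] (12, 3, 4, 0) · [5] (4, 0, 8, 2) · [6] (0, 1, 1, 3) · [7] (4, 4, 0, 0) · [8] (4, 0, 8, 2) · [9] (4, 4, 0, 0) · [10] (12, 3, 4, 0) · [11] (0, 1, 1, 3) · [12] (4, 4, 0, 0) · [13] (0, 1, 1, 3) · [14] (0, 1, 1, 3) · [15] (4, 4, 0, 0) · [16] (4, 4, 0, 0) · [17] (12, 3, 4, 0)

Linkage partition of the 17 weights (4 classes, p=23):

[[1, 6, 11, 13, 14], [2, 3, 4, 10, 17], [5, 8], [7, 9, 12, 15, 16]]


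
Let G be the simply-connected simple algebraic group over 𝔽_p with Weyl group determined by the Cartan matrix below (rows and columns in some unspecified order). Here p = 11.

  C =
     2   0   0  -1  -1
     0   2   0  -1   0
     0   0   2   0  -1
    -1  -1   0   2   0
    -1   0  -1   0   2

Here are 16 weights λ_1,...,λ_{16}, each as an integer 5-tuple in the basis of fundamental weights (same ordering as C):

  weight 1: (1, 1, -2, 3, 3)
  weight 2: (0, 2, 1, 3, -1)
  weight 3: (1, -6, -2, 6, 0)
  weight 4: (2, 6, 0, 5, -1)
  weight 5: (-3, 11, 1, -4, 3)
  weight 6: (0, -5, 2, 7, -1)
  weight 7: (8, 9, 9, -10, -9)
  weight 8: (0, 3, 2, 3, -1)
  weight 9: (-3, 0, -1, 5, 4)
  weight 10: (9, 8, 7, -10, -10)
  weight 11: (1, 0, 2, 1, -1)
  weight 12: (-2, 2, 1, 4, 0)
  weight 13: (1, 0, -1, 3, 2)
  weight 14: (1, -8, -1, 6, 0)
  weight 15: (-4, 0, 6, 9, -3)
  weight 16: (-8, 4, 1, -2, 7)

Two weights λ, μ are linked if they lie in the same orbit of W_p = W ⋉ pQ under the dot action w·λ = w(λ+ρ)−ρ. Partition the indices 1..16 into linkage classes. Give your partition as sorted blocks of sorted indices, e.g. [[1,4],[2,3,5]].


C ↔ A_5 under row/col permutation; |W(A_5)| = 720.

W_11-reps of the 16 weights in Ā_11 (same 5-coord order as C):

  1: (2, 1, 0, 4, 3)
  2: (1, 3, 2, 4, 0)
  3: (2, 5, 1, 2, 0)
  4: (2, 1, 0, 4, 3)
  5: (2, 5, 1, 2, 0)
  6: (1, 3, 2, 4, 0)
  7: (8, 0, 1, 1, 0)
  8: (1, 3, 2, 4, 0)
  9: (2, 1, 0, 4, 3)
  10: (8, 0, 1, 1, 0)
  11: (2, 1, 3, 2, 0)
  12: (1, 3, 2, 4, 0)
  13: (2, 1, 0, 4, 3)
  14: (2, 7, 0, 0, 1)
  15: (2, 1, 0, 4, 3)
  16: (1, 3, 2, 4, 0)

Grouping the 16 weights by Ā_11-representative: 6 linkage classes.

[[1, 4, 9, 13, 15], [2, 6, 8, 12, 16], [3, 5], [7, 10], [11], [14]]


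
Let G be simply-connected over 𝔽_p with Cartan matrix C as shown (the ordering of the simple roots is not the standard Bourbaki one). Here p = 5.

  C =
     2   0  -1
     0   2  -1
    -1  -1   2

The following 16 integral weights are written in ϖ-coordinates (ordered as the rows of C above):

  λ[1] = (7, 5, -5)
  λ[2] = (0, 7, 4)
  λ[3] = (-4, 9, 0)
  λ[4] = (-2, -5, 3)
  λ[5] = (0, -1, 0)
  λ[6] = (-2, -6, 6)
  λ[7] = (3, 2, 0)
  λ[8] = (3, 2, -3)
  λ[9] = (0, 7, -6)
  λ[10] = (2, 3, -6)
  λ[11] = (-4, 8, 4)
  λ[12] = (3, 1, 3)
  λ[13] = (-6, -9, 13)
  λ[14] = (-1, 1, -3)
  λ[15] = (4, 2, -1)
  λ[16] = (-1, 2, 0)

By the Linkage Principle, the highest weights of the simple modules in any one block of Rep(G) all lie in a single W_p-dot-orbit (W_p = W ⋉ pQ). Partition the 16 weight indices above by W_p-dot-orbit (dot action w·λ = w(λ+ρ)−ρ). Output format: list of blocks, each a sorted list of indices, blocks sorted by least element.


C ↔ A_3 under row/col permutation; |W(A_3)| = 24.

Each λ_j+ρ reduced to Ā_5; 3-tuples below use C's row order:

    [1] (1, 3, 0)
    [2] (1, 0, 1)
    [3] (2, 1, 2)
    [4] (0, 3, 1)
    [5] (1, 0, 1)
    [6] (1, 3, 0)
    [7] (1, 0, 1)
    [8] (2, 1, 2)
    [9] (1, 0, 1)
    [10] (2, 1, 2)
    [11] (1, 3, 0)
    [12] (1, 3, 0)
    [13] (0, 3, 1)
    [14] (2, 0, 0)
    [15] (2, 0, 0)
    [16] (0, 3, 1)

These 16 weights hit 5 W_5-dot-orbits; sizes (4, 4, 3, 3, 2):

[[1, 6, 11, 12], [2, 5, 7, 9], [3, 8, 10], [4, 13, 16], [14, 15]]


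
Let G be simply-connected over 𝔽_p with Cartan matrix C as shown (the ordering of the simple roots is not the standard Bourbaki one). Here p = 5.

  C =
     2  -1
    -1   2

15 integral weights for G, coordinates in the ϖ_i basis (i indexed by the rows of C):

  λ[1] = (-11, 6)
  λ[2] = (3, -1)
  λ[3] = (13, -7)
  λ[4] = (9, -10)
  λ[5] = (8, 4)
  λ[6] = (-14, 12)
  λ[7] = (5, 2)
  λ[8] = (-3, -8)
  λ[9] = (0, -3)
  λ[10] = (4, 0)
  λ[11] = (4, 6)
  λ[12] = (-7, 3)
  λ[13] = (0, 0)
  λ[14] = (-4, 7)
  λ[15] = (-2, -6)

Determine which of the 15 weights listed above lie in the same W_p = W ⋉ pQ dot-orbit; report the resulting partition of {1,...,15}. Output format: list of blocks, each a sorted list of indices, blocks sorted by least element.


Root system A_2: the 2×2 matrix C matches after relabeling.

Each λ_j+ρ reduced to Ā_5; 2-tuples below use C's row order:

  1: (0, 2) · 2: (4, 0) · 3: (3, 1) · 4: (4, 0) · 5: (4, 0) · 6: (0, 2) · 7: (1, 1) · 8: (1, 2) · 9: (1, 1) · 10: (4, 0) · 11: (0, 2) · 12: (3, 1) · 13: (1, 1) · 14: (0, 2) · 15: (4, 0)

Partition of {1..15} into 5 W_5-dot-orbits:

[[1, 6, 11, 14], [2, 4, 5, 10, 15], [3, 12], [7, 9, 13], [8]]
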